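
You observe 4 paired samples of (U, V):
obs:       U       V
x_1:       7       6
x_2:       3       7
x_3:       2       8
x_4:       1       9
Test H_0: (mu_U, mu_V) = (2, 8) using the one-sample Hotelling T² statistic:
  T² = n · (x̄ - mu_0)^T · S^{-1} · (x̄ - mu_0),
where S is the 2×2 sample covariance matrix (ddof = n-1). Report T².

Step 1 — sample mean vector:
  mean(U) = (7 + 3 + 2 + 1) / 4 = 13/4 = 3.25
  mean(V) = (6 + 7 + 8 + 9) / 4 = 30/4 = 7.5
  x̄ = (3.25, 7.5),  deviation x̄ - mu_0 = (3.25, 7.5) - (2, 8) = (1.25, -0.5).

Step 2 — sample covariance matrix, S[i,j] = (1/(n-1)) · Σ_k (x_{k,i} - mean_i) · (x_{k,j} - mean_j), divisor n-1 = 3:
  S[U,U] = ((3.75)·(3.75) + (-0.25)·(-0.25) + (-1.25)·(-1.25) + (-2.25)·(-2.25)) / 3 = 20.75/3 = 6.9167
  S[U,V] = ((3.75)·(-1.5) + (-0.25)·(-0.5) + (-1.25)·(0.5) + (-2.25)·(1.5)) / 3 = -9.5/3 = -3.1667
  S[V,V] = ((-1.5)·(-1.5) + (-0.5)·(-0.5) + (0.5)·(0.5) + (1.5)·(1.5)) / 3 = 5/3 = 1.6667
  S = [[6.9167, -3.1667],
 [-3.1667, 1.6667]].

Step 3 — invert S. det(S) = 6.9167·1.6667 - (-3.1667)² = 1.5.
  S^{-1} = (1/det) · [[d, -b], [-b, a]] = [[1.1111, 2.1111],
 [2.1111, 4.6111]].

Step 4 — quadratic form (x̄ - mu_0)^T · S^{-1} · (x̄ - mu_0):
  S^{-1} · (x̄ - mu_0) = (0.3333, 0.3333),
  (x̄ - mu_0)^T · [...] = (1.25)·(0.3333) + (-0.5)·(0.3333) = 0.25.

Step 5 — scale by n: T² = 4 · 0.25 = 1.

T² ≈ 1


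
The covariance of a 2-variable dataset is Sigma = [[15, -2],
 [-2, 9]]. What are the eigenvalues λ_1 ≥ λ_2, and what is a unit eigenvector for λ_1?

Step 1 — characteristic polynomial of 2×2 Sigma:
  det(Sigma - λI) = λ² - trace · λ + det = 0.
  trace = 15 + 9 = 24, det = 15·9 - (-2)² = 131.
Step 2 — discriminant:
  Δ = trace² - 4·det = 576 - 524 = 52.
Step 3 — eigenvalues:
  λ = (trace ± √Δ)/2 = (24 ± 7.2111)/2,
  λ_1 = 15.6056,  λ_2 = 8.3944.

Step 4 — unit eigenvector for λ_1: solve (Sigma - λ_1 I)v = 0. First row:
  (15 - 15.6056)·v_x + (-2)·v_y = 0, i.e. (-0.6056)·v_x + (-2)·v_y = 0,
  so v ∝ (b, λ_1 - a) = (-2, 0.6056); multiply by -1 so the first entry is positive: u = (2, -0.6056).
  ||u|| = √((2)² + (-0.6056)²) = √(4.3667) ≈ 2.0897,
  v_1 = u/||u|| ≈ (0.9571, -0.2898) (||v_1|| = 1).

λ_1 = 15.6056,  λ_2 = 8.3944;  v_1 ≈ (0.9571, -0.2898)


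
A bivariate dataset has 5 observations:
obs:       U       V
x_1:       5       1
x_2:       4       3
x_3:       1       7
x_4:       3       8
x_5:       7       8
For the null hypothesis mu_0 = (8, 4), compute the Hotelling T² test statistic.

Step 1 — sample mean vector:
  mean(U) = (5 + 4 + 1 + 3 + 7) / 5 = 20/5 = 4
  mean(V) = (1 + 3 + 7 + 8 + 8) / 5 = 27/5 = 5.4
  x̄ = (4, 5.4),  deviation x̄ - mu_0 = (4, 5.4) - (8, 4) = (-4, 1.4).

Step 2 — sample covariance matrix, S[i,j] = (1/(n-1)) · Σ_k (x_{k,i} - mean_i) · (x_{k,j} - mean_j), divisor n-1 = 4:
  S[U,U] = ((1)·(1) + (0)·(0) + (-3)·(-3) + (-1)·(-1) + (3)·(3)) / 4 = 20/4 = 5
  S[U,V] = ((1)·(-4.4) + (0)·(-2.4) + (-3)·(1.6) + (-1)·(2.6) + (3)·(2.6)) / 4 = -4/4 = -1
  S[V,V] = ((-4.4)·(-4.4) + (-2.4)·(-2.4) + (1.6)·(1.6) + (2.6)·(2.6) + (2.6)·(2.6)) / 4 = 41.2/4 = 10.3
  S = [[5, -1],
 [-1, 10.3]].

Step 3 — invert S. det(S) = 5·10.3 - (-1)² = 50.5.
  S^{-1} = (1/det) · [[d, -b], [-b, a]] = [[0.204, 0.0198],
 [0.0198, 0.099]].

Step 4 — quadratic form (x̄ - mu_0)^T · S^{-1} · (x̄ - mu_0):
  S^{-1} · (x̄ - mu_0) = (-0.7881, 0.0594),
  (x̄ - mu_0)^T · [...] = (-4)·(-0.7881) + (1.4)·(0.0594) = 3.2356.

Step 5 — scale by n: T² = 5 · 3.2356 = 16.1782.

T² ≈ 16.1782


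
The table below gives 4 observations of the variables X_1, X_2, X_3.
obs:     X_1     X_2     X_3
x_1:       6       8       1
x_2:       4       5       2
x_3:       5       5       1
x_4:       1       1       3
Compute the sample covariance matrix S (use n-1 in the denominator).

Step 1 — column means:
  mean(X_1) = (6 + 4 + 5 + 1) / 4 = 16/4 = 4
  mean(X_2) = (8 + 5 + 5 + 1) / 4 = 19/4 = 4.75
  mean(X_3) = (1 + 2 + 1 + 3) / 4 = 7/4 = 1.75

Step 2 — sample covariance S[i,j] = (1/(n-1)) · Σ_k (x_{k,i} - mean_i) · (x_{k,j} - mean_j), with n-1 = 3.
  S[X_1,X_1] = ((2)·(2) + (0)·(0) + (1)·(1) + (-3)·(-3)) / 3 = 14/3 = 4.6667
  S[X_1,X_2] = ((2)·(3.25) + (0)·(0.25) + (1)·(0.25) + (-3)·(-3.75)) / 3 = 18/3 = 6
  S[X_1,X_3] = ((2)·(-0.75) + (0)·(0.25) + (1)·(-0.75) + (-3)·(1.25)) / 3 = -6/3 = -2
  S[X_2,X_2] = ((3.25)·(3.25) + (0.25)·(0.25) + (0.25)·(0.25) + (-3.75)·(-3.75)) / 3 = 24.75/3 = 8.25
  S[X_2,X_3] = ((3.25)·(-0.75) + (0.25)·(0.25) + (0.25)·(-0.75) + (-3.75)·(1.25)) / 3 = -7.25/3 = -2.4167
  S[X_3,X_3] = ((-0.75)·(-0.75) + (0.25)·(0.25) + (-0.75)·(-0.75) + (1.25)·(1.25)) / 3 = 2.75/3 = 0.9167

S is symmetric (S[j,i] = S[i,j]). Assembling:

S = [[4.6667, 6, -2],
 [6, 8.25, -2.4167],
 [-2, -2.4167, 0.9167]]


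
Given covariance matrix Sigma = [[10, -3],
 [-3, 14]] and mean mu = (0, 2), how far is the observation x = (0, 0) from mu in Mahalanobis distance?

Step 1 — centre the observation: (x - mu) = (0, -2).

Step 2 — invert Sigma. det(Sigma) = 10·14 - (-3)² = 131.
  Sigma^{-1} = (1/det) · [[d, -b], [-b, a]] = [[0.1069, 0.0229],
 [0.0229, 0.0763]].

Step 3 — form the quadratic (x - mu)^T · Sigma^{-1} · (x - mu):
  Sigma^{-1} · (x - mu) = (-0.0458, -0.1527).
  (x - mu)^T · [Sigma^{-1} · (x - mu)] = (0)·(-0.0458) + (-2)·(-0.1527) = 0.3053.

Step 4 — take square root: d = √(0.3053) ≈ 0.5526.

d(x, mu) = √(0.3053) ≈ 0.5526


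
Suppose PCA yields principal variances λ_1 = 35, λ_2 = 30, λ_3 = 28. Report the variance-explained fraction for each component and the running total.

Step 1 — total variance = trace(Sigma) = Σ λ_i = 35 + 30 + 28 = 93.

Step 2 — fraction explained by component i = λ_i / Σ λ:
  PC1: 35/93 = 0.3763
  PC2: 30/93 = 0.3226
  PC3: 28/93 = 0.3011

Step 3 — cumulative fraction after k components = (λ_1 + ... + λ_k) / Σ λ:
  k = 1: 35/93 = 0.3763
  k = 2: (35 + 30)/93 = 65/93 = 0.6989
  k = 3: (35 + 30 + 28)/93 = 93/93 = 1

Summary (fraction, with percent):

explained: PC1 0.3763 (37.63%), PC2 0.3226 (32.26%), PC3 0.3011 (30.11%);  cumulative: 0.3763, 0.6989, 1


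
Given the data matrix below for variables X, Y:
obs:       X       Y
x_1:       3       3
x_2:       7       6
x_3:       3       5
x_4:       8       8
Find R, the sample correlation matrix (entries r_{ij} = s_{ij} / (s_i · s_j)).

Step 1 — column means:
  mean(X) = (3 + 7 + 3 + 8) / 4 = 21/4 = 5.25
  mean(Y) = (3 + 6 + 5 + 8) / 4 = 22/4 = 5.5

Step 2 — sample variances and covariances s[i,j] = (1/(n-1)) · Σ_k (x_{k,i} - mean_i) · (x_{k,j} - mean_j), with n-1 = 3:
  s[X,X] = ((-2.25)·(-2.25) + (1.75)·(1.75) + (-2.25)·(-2.25) + (2.75)·(2.75)) / 3 = 20.75/3 = 6.9167
  s[X,Y] = ((-2.25)·(-2.5) + (1.75)·(0.5) + (-2.25)·(-0.5) + (2.75)·(2.5)) / 3 = 14.5/3 = 4.8333
  s[Y,Y] = ((-2.5)·(-2.5) + (0.5)·(0.5) + (-0.5)·(-0.5) + (2.5)·(2.5)) / 3 = 13/3 = 4.3333
  Sample standard deviations s_i = √(s[i,i]):
  s(X) = √(6.9167) = 2.63
  s(Y) = √(4.3333) = 2.0817

Step 3 — r_{ij} = s_{ij} / (s_i · s_j):
  r[X,X] = 1 (diagonal).
  r[X,Y] = 4.8333 / (2.63 · 2.0817) = 4.8333 / 5.4747 = 0.8829
  r[Y,Y] = 1 (diagonal).

R is symmetric with unit diagonal. Assembling:

R = [[1, 0.8829],
 [0.8829, 1]]


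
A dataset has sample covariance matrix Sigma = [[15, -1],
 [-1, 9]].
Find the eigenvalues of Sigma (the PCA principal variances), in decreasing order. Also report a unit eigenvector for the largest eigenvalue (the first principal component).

Step 1 — characteristic polynomial of 2×2 Sigma:
  det(Sigma - λI) = λ² - trace · λ + det = 0.
  trace = 15 + 9 = 24, det = 15·9 - (-1)² = 134.
Step 2 — discriminant:
  Δ = trace² - 4·det = 576 - 536 = 40.
Step 3 — eigenvalues:
  λ = (trace ± √Δ)/2 = (24 ± 6.3246)/2,
  λ_1 = 15.1623,  λ_2 = 8.8377.

Step 4 — unit eigenvector for λ_1: solve (Sigma - λ_1 I)v = 0. First row:
  (15 - 15.1623)·v_x + (-1)·v_y = 0, i.e. (-0.1623)·v_x + (-1)·v_y = 0,
  so v ∝ (b, λ_1 - a) = (-1, 0.1623); multiply by -1 so the first entry is positive: u = (1, -0.1623).
  ||u|| = √((1)² + (-0.1623)²) = √(1.0263) ≈ 1.0131,
  v_1 = u/||u|| ≈ (0.9871, -0.1602) (||v_1|| = 1).

λ_1 = 15.1623,  λ_2 = 8.8377;  v_1 ≈ (0.9871, -0.1602)


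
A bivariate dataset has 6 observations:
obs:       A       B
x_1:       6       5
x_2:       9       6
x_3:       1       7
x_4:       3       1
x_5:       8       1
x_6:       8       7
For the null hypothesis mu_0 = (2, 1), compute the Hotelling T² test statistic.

Step 1 — sample mean vector:
  mean(A) = (6 + 9 + 1 + 3 + 8 + 8) / 6 = 35/6 = 5.8333
  mean(B) = (5 + 6 + 7 + 1 + 1 + 7) / 6 = 27/6 = 4.5
  x̄ = (5.8333, 4.5),  deviation x̄ - mu_0 = (5.8333, 4.5) - (2, 1) = (3.8333, 3.5).

Step 2 — sample covariance matrix, S[i,j] = (1/(n-1)) · Σ_k (x_{k,i} - mean_i) · (x_{k,j} - mean_j), divisor n-1 = 5:
  S[A,A] = ((0.1667)·(0.1667) + (3.1667)·(3.1667) + (-4.8333)·(-4.8333) + (-2.8333)·(-2.8333) + (2.1667)·(2.1667) + (2.1667)·(2.1667)) / 5 = 50.8333/5 = 10.1667
  S[A,B] = ((0.1667)·(0.5) + (3.1667)·(1.5) + (-4.8333)·(2.5) + (-2.8333)·(-3.5) + (2.1667)·(-3.5) + (2.1667)·(2.5)) / 5 = 0.5/5 = 0.1
  S[B,B] = ((0.5)·(0.5) + (1.5)·(1.5) + (2.5)·(2.5) + (-3.5)·(-3.5) + (-3.5)·(-3.5) + (2.5)·(2.5)) / 5 = 39.5/5 = 7.9
  S = [[10.1667, 0.1],
 [0.1, 7.9]].

Step 3 — invert S. det(S) = 10.1667·7.9 - (0.1)² = 80.3067.
  S^{-1} = (1/det) · [[d, -b], [-b, a]] = [[0.0984, -0.0012],
 [-0.0012, 0.1266]].

Step 4 — quadratic form (x̄ - mu_0)^T · S^{-1} · (x̄ - mu_0):
  S^{-1} · (x̄ - mu_0) = (0.3727, 0.4383),
  (x̄ - mu_0)^T · [...] = (3.8333)·(0.3727) + (3.5)·(0.4383) = 2.9629.

Step 5 — scale by n: T² = 6 · 2.9629 = 17.7777.

T² ≈ 17.7777


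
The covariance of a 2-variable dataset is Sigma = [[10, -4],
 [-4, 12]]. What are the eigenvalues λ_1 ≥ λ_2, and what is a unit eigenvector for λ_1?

Step 1 — characteristic polynomial of 2×2 Sigma:
  det(Sigma - λI) = λ² - trace · λ + det = 0.
  trace = 10 + 12 = 22, det = 10·12 - (-4)² = 104.
Step 2 — discriminant:
  Δ = trace² - 4·det = 484 - 416 = 68.
Step 3 — eigenvalues:
  λ = (trace ± √Δ)/2 = (22 ± 8.2462)/2,
  λ_1 = 15.1231,  λ_2 = 6.8769.

Step 4 — unit eigenvector for λ_1: solve (Sigma - λ_1 I)v = 0. First row:
  (10 - 15.1231)·v_x + (-4)·v_y = 0, i.e. (-5.1231)·v_x + (-4)·v_y = 0,
  so v ∝ (b, λ_1 - a) = (-4, 5.1231); multiply by -1 so the first entry is positive: u = (4, -5.1231).
  ||u|| = √((4)² + (-5.1231)²) = √(42.2462) ≈ 6.4997,
  v_1 = u/||u|| ≈ (0.6154, -0.7882) (||v_1|| = 1).

λ_1 = 15.1231,  λ_2 = 6.8769;  v_1 ≈ (0.6154, -0.7882)


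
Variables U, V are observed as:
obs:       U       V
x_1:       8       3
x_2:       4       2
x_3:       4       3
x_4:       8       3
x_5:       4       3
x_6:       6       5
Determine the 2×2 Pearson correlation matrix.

Step 1 — column means:
  mean(U) = (8 + 4 + 4 + 8 + 4 + 6) / 6 = 34/6 = 5.6667
  mean(V) = (3 + 2 + 3 + 3 + 3 + 5) / 6 = 19/6 = 3.1667

Step 2 — sample variances and covariances s[i,j] = (1/(n-1)) · Σ_k (x_{k,i} - mean_i) · (x_{k,j} - mean_j), with n-1 = 5:
  s[U,U] = ((2.3333)·(2.3333) + (-1.6667)·(-1.6667) + (-1.6667)·(-1.6667) + (2.3333)·(2.3333) + (-1.6667)·(-1.6667) + (0.3333)·(0.3333)) / 5 = 19.3333/5 = 3.8667
  s[U,V] = ((2.3333)·(-0.1667) + (-1.6667)·(-1.1667) + (-1.6667)·(-0.1667) + (2.3333)·(-0.1667) + (-1.6667)·(-0.1667) + (0.3333)·(1.8333)) / 5 = 2.3333/5 = 0.4667
  s[V,V] = ((-0.1667)·(-0.1667) + (-1.1667)·(-1.1667) + (-0.1667)·(-0.1667) + (-0.1667)·(-0.1667) + (-0.1667)·(-0.1667) + (1.8333)·(1.8333)) / 5 = 4.8333/5 = 0.9667
  Sample standard deviations s_i = √(s[i,i]):
  s(U) = √(3.8667) = 1.9664
  s(V) = √(0.9667) = 0.9832

Step 3 — r_{ij} = s_{ij} / (s_i · s_j):
  r[U,U] = 1 (diagonal).
  r[U,V] = 0.4667 / (1.9664 · 0.9832) = 0.4667 / 1.9333 = 0.2414
  r[V,V] = 1 (diagonal).

R is symmetric with unit diagonal. Assembling:

R = [[1, 0.2414],
 [0.2414, 1]]


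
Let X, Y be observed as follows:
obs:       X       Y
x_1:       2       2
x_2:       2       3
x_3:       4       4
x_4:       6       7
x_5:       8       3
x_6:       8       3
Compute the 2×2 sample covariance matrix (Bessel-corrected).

Step 1 — column means:
  mean(X) = (2 + 2 + 4 + 6 + 8 + 8) / 6 = 30/6 = 5
  mean(Y) = (2 + 3 + 4 + 7 + 3 + 3) / 6 = 22/6 = 3.6667

Step 2 — sample covariance S[i,j] = (1/(n-1)) · Σ_k (x_{k,i} - mean_i) · (x_{k,j} - mean_j), with n-1 = 5.
  S[X,X] = ((-3)·(-3) + (-3)·(-3) + (-1)·(-1) + (1)·(1) + (3)·(3) + (3)·(3)) / 5 = 38/5 = 7.6
  S[X,Y] = ((-3)·(-1.6667) + (-3)·(-0.6667) + (-1)·(0.3333) + (1)·(3.3333) + (3)·(-0.6667) + (3)·(-0.6667)) / 5 = 6/5 = 1.2
  S[Y,Y] = ((-1.6667)·(-1.6667) + (-0.6667)·(-0.6667) + (0.3333)·(0.3333) + (3.3333)·(3.3333) + (-0.6667)·(-0.6667) + (-0.6667)·(-0.6667)) / 5 = 15.3333/5 = 3.0667

S is symmetric (S[j,i] = S[i,j]). Assembling:

S = [[7.6, 1.2],
 [1.2, 3.0667]]


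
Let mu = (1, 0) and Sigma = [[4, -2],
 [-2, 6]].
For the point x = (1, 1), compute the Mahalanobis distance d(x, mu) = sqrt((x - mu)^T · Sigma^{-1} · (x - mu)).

Step 1 — centre the observation: (x - mu) = (0, 1).

Step 2 — invert Sigma. det(Sigma) = 4·6 - (-2)² = 20.
  Sigma^{-1} = (1/det) · [[d, -b], [-b, a]] = [[0.3, 0.1],
 [0.1, 0.2]].

Step 3 — form the quadratic (x - mu)^T · Sigma^{-1} · (x - mu):
  Sigma^{-1} · (x - mu) = (0.1, 0.2).
  (x - mu)^T · [Sigma^{-1} · (x - mu)] = (0)·(0.1) + (1)·(0.2) = 0.2.

Step 4 — take square root: d = √(0.2) ≈ 0.4472.

d(x, mu) = √(0.2) ≈ 0.4472


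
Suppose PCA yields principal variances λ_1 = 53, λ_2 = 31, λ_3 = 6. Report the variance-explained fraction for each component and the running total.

Step 1 — total variance = trace(Sigma) = Σ λ_i = 53 + 31 + 6 = 90.

Step 2 — fraction explained by component i = λ_i / Σ λ:
  PC1: 53/90 = 0.5889
  PC2: 31/90 = 0.3444
  PC3: 6/90 = 0.0667

Step 3 — cumulative fraction after k components = (λ_1 + ... + λ_k) / Σ λ:
  k = 1: 53/90 = 0.5889
  k = 2: (53 + 31)/90 = 84/90 = 0.9333
  k = 3: (53 + 31 + 6)/90 = 90/90 = 1

Summary (fraction, with percent):

explained: PC1 0.5889 (58.89%), PC2 0.3444 (34.44%), PC3 0.0667 (6.67%);  cumulative: 0.5889, 0.9333, 1


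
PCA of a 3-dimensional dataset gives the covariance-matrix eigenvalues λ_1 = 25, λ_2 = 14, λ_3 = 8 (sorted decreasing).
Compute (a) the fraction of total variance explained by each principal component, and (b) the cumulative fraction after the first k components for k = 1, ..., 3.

Step 1 — total variance = trace(Sigma) = Σ λ_i = 25 + 14 + 8 = 47.

Step 2 — fraction explained by component i = λ_i / Σ λ:
  PC1: 25/47 = 0.5319
  PC2: 14/47 = 0.2979
  PC3: 8/47 = 0.1702

Step 3 — cumulative fraction after k components = (λ_1 + ... + λ_k) / Σ λ:
  k = 1: 25/47 = 0.5319
  k = 2: (25 + 14)/47 = 39/47 = 0.8298
  k = 3: (25 + 14 + 8)/47 = 47/47 = 1

Summary (fraction, with percent):

explained: PC1 0.5319 (53.19%), PC2 0.2979 (29.79%), PC3 0.1702 (17.02%);  cumulative: 0.5319, 0.8298, 1


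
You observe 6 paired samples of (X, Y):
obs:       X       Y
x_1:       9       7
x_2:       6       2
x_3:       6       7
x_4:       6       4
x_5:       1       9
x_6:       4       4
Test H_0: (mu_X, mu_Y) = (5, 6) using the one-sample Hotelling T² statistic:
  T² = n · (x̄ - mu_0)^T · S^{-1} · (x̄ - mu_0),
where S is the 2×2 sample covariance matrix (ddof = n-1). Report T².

Step 1 — sample mean vector:
  mean(X) = (9 + 6 + 6 + 6 + 1 + 4) / 6 = 32/6 = 5.3333
  mean(Y) = (7 + 2 + 7 + 4 + 9 + 4) / 6 = 33/6 = 5.5
  x̄ = (5.3333, 5.5),  deviation x̄ - mu_0 = (5.3333, 5.5) - (5, 6) = (0.3333, -0.5).

Step 2 — sample covariance matrix, S[i,j] = (1/(n-1)) · Σ_k (x_{k,i} - mean_i) · (x_{k,j} - mean_j), divisor n-1 = 5:
  S[X,X] = ((3.6667)·(3.6667) + (0.6667)·(0.6667) + (0.6667)·(0.6667) + (0.6667)·(0.6667) + (-4.3333)·(-4.3333) + (-1.3333)·(-1.3333)) / 5 = 35.3333/5 = 7.0667
  S[X,Y] = ((3.6667)·(1.5) + (0.6667)·(-3.5) + (0.6667)·(1.5) + (0.6667)·(-1.5) + (-4.3333)·(3.5) + (-1.3333)·(-1.5)) / 5 = -10/5 = -2
  S[Y,Y] = ((1.5)·(1.5) + (-3.5)·(-3.5) + (1.5)·(1.5) + (-1.5)·(-1.5) + (3.5)·(3.5) + (-1.5)·(-1.5)) / 5 = 33.5/5 = 6.7
  S = [[7.0667, -2],
 [-2, 6.7]].

Step 3 — invert S. det(S) = 7.0667·6.7 - (-2)² = 43.3467.
  S^{-1} = (1/det) · [[d, -b], [-b, a]] = [[0.1546, 0.0461],
 [0.0461, 0.163]].

Step 4 — quadratic form (x̄ - mu_0)^T · S^{-1} · (x̄ - mu_0):
  S^{-1} · (x̄ - mu_0) = (0.0285, -0.0661),
  (x̄ - mu_0)^T · [...] = (0.3333)·(0.0285) + (-0.5)·(-0.0661) = 0.0426.

Step 5 — scale by n: T² = 6 · 0.0426 = 0.2553.

T² ≈ 0.2553


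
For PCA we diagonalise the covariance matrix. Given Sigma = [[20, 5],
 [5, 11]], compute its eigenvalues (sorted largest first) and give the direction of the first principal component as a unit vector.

Step 1 — characteristic polynomial of 2×2 Sigma:
  det(Sigma - λI) = λ² - trace · λ + det = 0.
  trace = 20 + 11 = 31, det = 20·11 - (5)² = 195.
Step 2 — discriminant:
  Δ = trace² - 4·det = 961 - 780 = 181.
Step 3 — eigenvalues:
  λ = (trace ± √Δ)/2 = (31 ± 13.4536)/2,
  λ_1 = 22.2268,  λ_2 = 8.7732.

Step 4 — unit eigenvector for λ_1: solve (Sigma - λ_1 I)v = 0. First row:
  (20 - 22.2268)·v_x + (5)·v_y = 0, i.e. (-2.2268)·v_x + (5)·v_y = 0,
  so v ∝ (b, λ_1 - a) = (5, 2.2268) = u.
  ||u|| = √((5)² + (2.2268)²) = √(29.9587) ≈ 5.4735,
  v_1 = u/||u|| ≈ (0.9135, 0.4068) (||v_1|| = 1).

λ_1 = 22.2268,  λ_2 = 8.7732;  v_1 ≈ (0.9135, 0.4068)


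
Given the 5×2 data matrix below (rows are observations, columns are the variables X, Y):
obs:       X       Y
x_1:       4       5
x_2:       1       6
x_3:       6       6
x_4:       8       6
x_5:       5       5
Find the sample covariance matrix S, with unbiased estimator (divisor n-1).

Step 1 — column means:
  mean(X) = (4 + 1 + 6 + 8 + 5) / 5 = 24/5 = 4.8
  mean(Y) = (5 + 6 + 6 + 6 + 5) / 5 = 28/5 = 5.6

Step 2 — sample covariance S[i,j] = (1/(n-1)) · Σ_k (x_{k,i} - mean_i) · (x_{k,j} - mean_j), with n-1 = 4.
  S[X,X] = ((-0.8)·(-0.8) + (-3.8)·(-3.8) + (1.2)·(1.2) + (3.2)·(3.2) + (0.2)·(0.2)) / 4 = 26.8/4 = 6.7
  S[X,Y] = ((-0.8)·(-0.6) + (-3.8)·(0.4) + (1.2)·(0.4) + (3.2)·(0.4) + (0.2)·(-0.6)) / 4 = 0.6/4 = 0.15
  S[Y,Y] = ((-0.6)·(-0.6) + (0.4)·(0.4) + (0.4)·(0.4) + (0.4)·(0.4) + (-0.6)·(-0.6)) / 4 = 1.2/4 = 0.3

S is symmetric (S[j,i] = S[i,j]). Assembling:

S = [[6.7, 0.15],
 [0.15, 0.3]]


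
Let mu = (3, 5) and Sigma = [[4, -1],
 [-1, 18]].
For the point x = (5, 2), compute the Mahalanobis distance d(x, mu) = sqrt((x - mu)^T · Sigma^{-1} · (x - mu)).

Step 1 — centre the observation: (x - mu) = (2, -3).

Step 2 — invert Sigma. det(Sigma) = 4·18 - (-1)² = 71.
  Sigma^{-1} = (1/det) · [[d, -b], [-b, a]] = [[0.2535, 0.0141],
 [0.0141, 0.0563]].

Step 3 — form the quadratic (x - mu)^T · Sigma^{-1} · (x - mu):
  Sigma^{-1} · (x - mu) = (0.4648, -0.1408).
  (x - mu)^T · [Sigma^{-1} · (x - mu)] = (2)·(0.4648) + (-3)·(-0.1408) = 1.3521.

Step 4 — take square root: d = √(1.3521) ≈ 1.1628.

d(x, mu) = √(1.3521) ≈ 1.1628


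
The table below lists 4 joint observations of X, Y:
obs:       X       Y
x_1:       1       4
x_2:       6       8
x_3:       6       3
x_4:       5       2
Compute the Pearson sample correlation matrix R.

Step 1 — column means:
  mean(X) = (1 + 6 + 6 + 5) / 4 = 18/4 = 4.5
  mean(Y) = (4 + 8 + 3 + 2) / 4 = 17/4 = 4.25

Step 2 — sample variances and covariances s[i,j] = (1/(n-1)) · Σ_k (x_{k,i} - mean_i) · (x_{k,j} - mean_j), with n-1 = 3:
  s[X,X] = ((-3.5)·(-3.5) + (1.5)·(1.5) + (1.5)·(1.5) + (0.5)·(0.5)) / 3 = 17/3 = 5.6667
  s[X,Y] = ((-3.5)·(-0.25) + (1.5)·(3.75) + (1.5)·(-1.25) + (0.5)·(-2.25)) / 3 = 3.5/3 = 1.1667
  s[Y,Y] = ((-0.25)·(-0.25) + (3.75)·(3.75) + (-1.25)·(-1.25) + (-2.25)·(-2.25)) / 3 = 20.75/3 = 6.9167
  Sample standard deviations s_i = √(s[i,i]):
  s(X) = √(5.6667) = 2.3805
  s(Y) = √(6.9167) = 2.63

Step 3 — r_{ij} = s_{ij} / (s_i · s_j):
  r[X,X] = 1 (diagonal).
  r[X,Y] = 1.1667 / (2.3805 · 2.63) = 1.1667 / 6.2605 = 0.1864
  r[Y,Y] = 1 (diagonal).

R is symmetric with unit diagonal. Assembling:

R = [[1, 0.1864],
 [0.1864, 1]]


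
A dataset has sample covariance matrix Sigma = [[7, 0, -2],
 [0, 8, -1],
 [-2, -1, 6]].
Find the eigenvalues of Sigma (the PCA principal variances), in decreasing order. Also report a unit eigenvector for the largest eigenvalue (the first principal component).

Step 1 — characteristic polynomial p(λ) = det(λI - Sigma) = λ³ - tr·λ² + c_1·λ - det, where tr = trace, c_1 = sum of the principal 2×2 minors, det = det(Sigma):
  tr = 7 + 8 + 6 = 21,
  c_1 = (7·8 - (0)²) + (7·6 - (-2)²) + (8·6 - (-1)²) = 56 + 38 + 47 = 141,
  det = 7·(8·6 - (-1)²) - (0)·((0)·6 - (-1)·(-2)) + (-2)·((0)·(-1) - 8·(-2)) = 7·(47) - (0)·(-2) + (-2)·(16) = 297.
  So p(λ) = λ³ - 21λ² + 141λ - 297.
Step 2 — look for an integer root (rational root theorem: any rational root is an integer divisor of 297). Testing λ = 9:
  p(9) = 729 - 1701 + 1269 - 297 = 0  ✓
  Dividing out (λ - 9): p(λ) = (λ - 9)(λ² - 12λ + 33).
Step 3 — remaining eigenvalues from the quadratic λ² - 12λ + 33 = 0:
  Δ = 12² - 4·33 = 144 - 132 = 12,  λ = (12 ± √12)/2 = (12 ± 3.4641)/2 ≈ 7.7321 or 4.2679.
  Sorted: λ_1 = 9,  λ_2 = 7.7321,  λ_3 = 4.2679  (check: sum = 21 = tr ✓).

Step 4 — unit eigenvector for λ_1 = 9: v spans the null space of (Sigma - λ_1 I), whose rows are
  r_1 = (-2, 0, -2),  r_2 = (0, -1, -1),  r_3 = (-2, -1, -3).
  v is orthogonal to every row, so take v ∝ r_1 × r_2 = ((0)·(-1) - (-2)·(-1), (-2)·(0) - (-2)·(-1), (-2)·(-1) - (0)·(0)) = (-2, -2, 2).
  Rescale (divide by 2; multiply by -1 so the first nonzero entry is positive): u = (1, 1, -1).
  ||u|| = √((1)² + (1)² + (-1)²) = √(3) ≈ 1.7321,  v_1 = u/||u|| ≈ (0.5774, 0.5774, -0.5774) (||v_1|| = 1).

λ_1 = 9,  λ_2 = 7.7321,  λ_3 = 4.2679;  v_1 ≈ (0.5774, 0.5774, -0.5774)


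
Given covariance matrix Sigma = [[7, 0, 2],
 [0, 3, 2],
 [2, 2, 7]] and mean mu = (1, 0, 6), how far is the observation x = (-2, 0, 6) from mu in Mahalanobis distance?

Step 1 — centre the observation: (x - mu) = (-3, 0, 0).

Step 2 — invert Sigma (cofactor / det for 3×3, or solve directly):
  Sigma^{-1} = [[0.1589, 0.0374, -0.0561],
 [0.0374, 0.4206, -0.1308],
 [-0.0561, -0.1308, 0.1963]].

Step 3 — form the quadratic (x - mu)^T · Sigma^{-1} · (x - mu):
  Sigma^{-1} · (x - mu) = (-0.4766, -0.1121, 0.1682).
  (x - mu)^T · [Sigma^{-1} · (x - mu)] = (-3)·(-0.4766) + (0)·(-0.1121) + (0)·(0.1682) = 1.4299.

Step 4 — take square root: d = √(1.4299) ≈ 1.1958.

d(x, mu) = √(1.4299) ≈ 1.1958


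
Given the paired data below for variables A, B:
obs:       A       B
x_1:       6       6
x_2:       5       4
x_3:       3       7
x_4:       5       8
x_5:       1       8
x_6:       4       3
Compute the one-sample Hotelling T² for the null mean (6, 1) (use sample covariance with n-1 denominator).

Step 1 — sample mean vector:
  mean(A) = (6 + 5 + 3 + 5 + 1 + 4) / 6 = 24/6 = 4
  mean(B) = (6 + 4 + 7 + 8 + 8 + 3) / 6 = 36/6 = 6
  x̄ = (4, 6),  deviation x̄ - mu_0 = (4, 6) - (6, 1) = (-2, 5).

Step 2 — sample covariance matrix, S[i,j] = (1/(n-1)) · Σ_k (x_{k,i} - mean_i) · (x_{k,j} - mean_j), divisor n-1 = 5:
  S[A,A] = ((2)·(2) + (1)·(1) + (-1)·(-1) + (1)·(1) + (-3)·(-3) + (0)·(0)) / 5 = 16/5 = 3.2
  S[A,B] = ((2)·(0) + (1)·(-2) + (-1)·(1) + (1)·(2) + (-3)·(2) + (0)·(-3)) / 5 = -7/5 = -1.4
  S[B,B] = ((0)·(0) + (-2)·(-2) + (1)·(1) + (2)·(2) + (2)·(2) + (-3)·(-3)) / 5 = 22/5 = 4.4
  S = [[3.2, -1.4],
 [-1.4, 4.4]].

Step 3 — invert S. det(S) = 3.2·4.4 - (-1.4)² = 12.12.
  S^{-1} = (1/det) · [[d, -b], [-b, a]] = [[0.363, 0.1155],
 [0.1155, 0.264]].

Step 4 — quadratic form (x̄ - mu_0)^T · S^{-1} · (x̄ - mu_0):
  S^{-1} · (x̄ - mu_0) = (-0.1485, 1.0891),
  (x̄ - mu_0)^T · [...] = (-2)·(-0.1485) + (5)·(1.0891) = 5.7426.

Step 5 — scale by n: T² = 6 · 5.7426 = 34.4554.

T² ≈ 34.4554


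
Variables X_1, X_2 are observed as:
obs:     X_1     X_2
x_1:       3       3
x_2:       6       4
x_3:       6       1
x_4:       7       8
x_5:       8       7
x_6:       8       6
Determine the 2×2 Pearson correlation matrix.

Step 1 — column means:
  mean(X_1) = (3 + 6 + 6 + 7 + 8 + 8) / 6 = 38/6 = 6.3333
  mean(X_2) = (3 + 4 + 1 + 8 + 7 + 6) / 6 = 29/6 = 4.8333

Step 2 — sample variances and covariances s[i,j] = (1/(n-1)) · Σ_k (x_{k,i} - mean_i) · (x_{k,j} - mean_j), with n-1 = 5:
  s[X_1,X_1] = ((-3.3333)·(-3.3333) + (-0.3333)·(-0.3333) + (-0.3333)·(-0.3333) + (0.6667)·(0.6667) + (1.6667)·(1.6667) + (1.6667)·(1.6667)) / 5 = 17.3333/5 = 3.4667
  s[X_1,X_2] = ((-3.3333)·(-1.8333) + (-0.3333)·(-0.8333) + (-0.3333)·(-3.8333) + (0.6667)·(3.1667) + (1.6667)·(2.1667) + (1.6667)·(1.1667)) / 5 = 15.3333/5 = 3.0667
  s[X_2,X_2] = ((-1.8333)·(-1.8333) + (-0.8333)·(-0.8333) + (-3.8333)·(-3.8333) + (3.1667)·(3.1667) + (2.1667)·(2.1667) + (1.1667)·(1.1667)) / 5 = 34.8333/5 = 6.9667
  Sample standard deviations s_i = √(s[i,i]):
  s(X_1) = √(3.4667) = 1.8619
  s(X_2) = √(6.9667) = 2.6394

Step 3 — r_{ij} = s_{ij} / (s_i · s_j):
  r[X_1,X_1] = 1 (diagonal).
  r[X_1,X_2] = 3.0667 / (1.8619 · 2.6394) = 3.0667 / 4.9144 = 0.624
  r[X_2,X_2] = 1 (diagonal).

R is symmetric with unit diagonal. Assembling:

R = [[1, 0.624],
 [0.624, 1]]


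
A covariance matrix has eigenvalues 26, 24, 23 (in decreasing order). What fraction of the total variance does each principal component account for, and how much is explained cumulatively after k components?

Step 1 — total variance = trace(Sigma) = Σ λ_i = 26 + 24 + 23 = 73.

Step 2 — fraction explained by component i = λ_i / Σ λ:
  PC1: 26/73 = 0.3562
  PC2: 24/73 = 0.3288
  PC3: 23/73 = 0.3151

Step 3 — cumulative fraction after k components = (λ_1 + ... + λ_k) / Σ λ:
  k = 1: 26/73 = 0.3562
  k = 2: (26 + 24)/73 = 50/73 = 0.6849
  k = 3: (26 + 24 + 23)/73 = 73/73 = 1

Summary (fraction, with percent):

explained: PC1 0.3562 (35.62%), PC2 0.3288 (32.88%), PC3 0.3151 (31.51%);  cumulative: 0.3562, 0.6849, 1


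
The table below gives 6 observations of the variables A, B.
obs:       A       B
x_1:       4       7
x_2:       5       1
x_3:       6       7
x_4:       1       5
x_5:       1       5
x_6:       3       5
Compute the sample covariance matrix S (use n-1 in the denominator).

Step 1 — column means:
  mean(A) = (4 + 5 + 6 + 1 + 1 + 3) / 6 = 20/6 = 3.3333
  mean(B) = (7 + 1 + 7 + 5 + 5 + 5) / 6 = 30/6 = 5

Step 2 — sample covariance S[i,j] = (1/(n-1)) · Σ_k (x_{k,i} - mean_i) · (x_{k,j} - mean_j), with n-1 = 5.
  S[A,A] = ((0.6667)·(0.6667) + (1.6667)·(1.6667) + (2.6667)·(2.6667) + (-2.3333)·(-2.3333) + (-2.3333)·(-2.3333) + (-0.3333)·(-0.3333)) / 5 = 21.3333/5 = 4.2667
  S[A,B] = ((0.6667)·(2) + (1.6667)·(-4) + (2.6667)·(2) + (-2.3333)·(0) + (-2.3333)·(0) + (-0.3333)·(0)) / 5 = 0/5 = 0
  S[B,B] = ((2)·(2) + (-4)·(-4) + (2)·(2) + (0)·(0) + (0)·(0) + (0)·(0)) / 5 = 24/5 = 4.8

S is symmetric (S[j,i] = S[i,j]). Assembling:

S = [[4.2667, 0],
 [0, 4.8]]


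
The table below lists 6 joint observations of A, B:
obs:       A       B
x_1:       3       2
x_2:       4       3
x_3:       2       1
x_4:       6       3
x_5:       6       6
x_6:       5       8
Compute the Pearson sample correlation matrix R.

Step 1 — column means:
  mean(A) = (3 + 4 + 2 + 6 + 6 + 5) / 6 = 26/6 = 4.3333
  mean(B) = (2 + 3 + 1 + 3 + 6 + 8) / 6 = 23/6 = 3.8333

Step 2 — sample variances and covariances s[i,j] = (1/(n-1)) · Σ_k (x_{k,i} - mean_i) · (x_{k,j} - mean_j), with n-1 = 5:
  s[A,A] = ((-1.3333)·(-1.3333) + (-0.3333)·(-0.3333) + (-2.3333)·(-2.3333) + (1.6667)·(1.6667) + (1.6667)·(1.6667) + (0.6667)·(0.6667)) / 5 = 13.3333/5 = 2.6667
  s[A,B] = ((-1.3333)·(-1.8333) + (-0.3333)·(-0.8333) + (-2.3333)·(-2.8333) + (1.6667)·(-0.8333) + (1.6667)·(2.1667) + (0.6667)·(4.1667)) / 5 = 14.3333/5 = 2.8667
  s[B,B] = ((-1.8333)·(-1.8333) + (-0.8333)·(-0.8333) + (-2.8333)·(-2.8333) + (-0.8333)·(-0.8333) + (2.1667)·(2.1667) + (4.1667)·(4.1667)) / 5 = 34.8333/5 = 6.9667
  Sample standard deviations s_i = √(s[i,i]):
  s(A) = √(2.6667) = 1.633
  s(B) = √(6.9667) = 2.6394

Step 3 — r_{ij} = s_{ij} / (s_i · s_j):
  r[A,A] = 1 (diagonal).
  r[A,B] = 2.8667 / (1.633 · 2.6394) = 2.8667 / 4.3102 = 0.6651
  r[B,B] = 1 (diagonal).

R is symmetric with unit diagonal. Assembling:

R = [[1, 0.6651],
 [0.6651, 1]]


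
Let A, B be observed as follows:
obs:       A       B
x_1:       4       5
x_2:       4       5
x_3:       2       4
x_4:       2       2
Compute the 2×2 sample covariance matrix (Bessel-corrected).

Step 1 — column means:
  mean(A) = (4 + 4 + 2 + 2) / 4 = 12/4 = 3
  mean(B) = (5 + 5 + 4 + 2) / 4 = 16/4 = 4

Step 2 — sample covariance S[i,j] = (1/(n-1)) · Σ_k (x_{k,i} - mean_i) · (x_{k,j} - mean_j), with n-1 = 3.
  S[A,A] = ((1)·(1) + (1)·(1) + (-1)·(-1) + (-1)·(-1)) / 3 = 4/3 = 1.3333
  S[A,B] = ((1)·(1) + (1)·(1) + (-1)·(0) + (-1)·(-2)) / 3 = 4/3 = 1.3333
  S[B,B] = ((1)·(1) + (1)·(1) + (0)·(0) + (-2)·(-2)) / 3 = 6/3 = 2

S is symmetric (S[j,i] = S[i,j]). Assembling:

S = [[1.3333, 1.3333],
 [1.3333, 2]]


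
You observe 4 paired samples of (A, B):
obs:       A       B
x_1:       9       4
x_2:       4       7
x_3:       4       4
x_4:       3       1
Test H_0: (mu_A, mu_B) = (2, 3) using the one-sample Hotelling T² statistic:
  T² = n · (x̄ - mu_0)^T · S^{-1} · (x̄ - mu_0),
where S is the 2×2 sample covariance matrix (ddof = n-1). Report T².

Step 1 — sample mean vector:
  mean(A) = (9 + 4 + 4 + 3) / 4 = 20/4 = 5
  mean(B) = (4 + 7 + 4 + 1) / 4 = 16/4 = 4
  x̄ = (5, 4),  deviation x̄ - mu_0 = (5, 4) - (2, 3) = (3, 1).

Step 2 — sample covariance matrix, S[i,j] = (1/(n-1)) · Σ_k (x_{k,i} - mean_i) · (x_{k,j} - mean_j), divisor n-1 = 3:
  S[A,A] = ((4)·(4) + (-1)·(-1) + (-1)·(-1) + (-2)·(-2)) / 3 = 22/3 = 7.3333
  S[A,B] = ((4)·(0) + (-1)·(3) + (-1)·(0) + (-2)·(-3)) / 3 = 3/3 = 1
  S[B,B] = ((0)·(0) + (3)·(3) + (0)·(0) + (-3)·(-3)) / 3 = 18/3 = 6
  S = [[7.3333, 1],
 [1, 6]].

Step 3 — invert S. det(S) = 7.3333·6 - (1)² = 43.
  S^{-1} = (1/det) · [[d, -b], [-b, a]] = [[0.1395, -0.0233],
 [-0.0233, 0.1705]].

Step 4 — quadratic form (x̄ - mu_0)^T · S^{-1} · (x̄ - mu_0):
  S^{-1} · (x̄ - mu_0) = (0.3953, 0.1008),
  (x̄ - mu_0)^T · [...] = (3)·(0.3953) + (1)·(0.1008) = 1.2868.

Step 5 — scale by n: T² = 4 · 1.2868 = 5.1473.

T² ≈ 5.1473


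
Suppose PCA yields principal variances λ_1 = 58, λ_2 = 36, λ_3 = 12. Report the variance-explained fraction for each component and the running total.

Step 1 — total variance = trace(Sigma) = Σ λ_i = 58 + 36 + 12 = 106.

Step 2 — fraction explained by component i = λ_i / Σ λ:
  PC1: 58/106 = 0.5472
  PC2: 36/106 = 0.3396
  PC3: 12/106 = 0.1132

Step 3 — cumulative fraction after k components = (λ_1 + ... + λ_k) / Σ λ:
  k = 1: 58/106 = 0.5472
  k = 2: (58 + 36)/106 = 94/106 = 0.8868
  k = 3: (58 + 36 + 12)/106 = 106/106 = 1

Summary (fraction, with percent):

explained: PC1 0.5472 (54.72%), PC2 0.3396 (33.96%), PC3 0.1132 (11.32%);  cumulative: 0.5472, 0.8868, 1


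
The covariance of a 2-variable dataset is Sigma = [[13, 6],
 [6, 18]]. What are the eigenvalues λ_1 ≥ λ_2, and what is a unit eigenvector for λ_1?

Step 1 — characteristic polynomial of 2×2 Sigma:
  det(Sigma - λI) = λ² - trace · λ + det = 0.
  trace = 13 + 18 = 31, det = 13·18 - (6)² = 198.
Step 2 — discriminant:
  Δ = trace² - 4·det = 961 - 792 = 169.
Step 3 — eigenvalues:
  λ = (trace ± √Δ)/2 = (31 ± 13)/2,
  λ_1 = 22,  λ_2 = 9.

Step 4 — unit eigenvector for λ_1: solve (Sigma - λ_1 I)v = 0. First row:
  (13 - 22)·v_x + (6)·v_y = 0, i.e. (-9)·v_x + (6)·v_y = 0,
  so v ∝ (b, λ_1 - a) = (6, 9) = u.
  ||u|| = √((6)² + (9)²) = √(117) ≈ 10.8167,
  v_1 = u/||u|| ≈ (0.5547, 0.8321) (||v_1|| = 1).

λ_1 = 22,  λ_2 = 9;  v_1 ≈ (0.5547, 0.8321)


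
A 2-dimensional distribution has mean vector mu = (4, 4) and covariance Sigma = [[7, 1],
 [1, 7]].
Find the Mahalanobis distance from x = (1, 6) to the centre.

Step 1 — centre the observation: (x - mu) = (-3, 2).

Step 2 — invert Sigma. det(Sigma) = 7·7 - (1)² = 48.
  Sigma^{-1} = (1/det) · [[d, -b], [-b, a]] = [[0.1458, -0.0208],
 [-0.0208, 0.1458]].

Step 3 — form the quadratic (x - mu)^T · Sigma^{-1} · (x - mu):
  Sigma^{-1} · (x - mu) = (-0.4792, 0.3542).
  (x - mu)^T · [Sigma^{-1} · (x - mu)] = (-3)·(-0.4792) + (2)·(0.3542) = 2.1458.

Step 4 — take square root: d = √(2.1458) ≈ 1.4649.

d(x, mu) = √(2.1458) ≈ 1.4649


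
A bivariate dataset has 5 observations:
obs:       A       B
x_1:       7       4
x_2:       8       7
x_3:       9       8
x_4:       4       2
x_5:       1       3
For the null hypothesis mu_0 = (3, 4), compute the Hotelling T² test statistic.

Step 1 — sample mean vector:
  mean(A) = (7 + 8 + 9 + 4 + 1) / 5 = 29/5 = 5.8
  mean(B) = (4 + 7 + 8 + 2 + 3) / 5 = 24/5 = 4.8
  x̄ = (5.8, 4.8),  deviation x̄ - mu_0 = (5.8, 4.8) - (3, 4) = (2.8, 0.8).

Step 2 — sample covariance matrix, S[i,j] = (1/(n-1)) · Σ_k (x_{k,i} - mean_i) · (x_{k,j} - mean_j), divisor n-1 = 4:
  S[A,A] = ((1.2)·(1.2) + (2.2)·(2.2) + (3.2)·(3.2) + (-1.8)·(-1.8) + (-4.8)·(-4.8)) / 4 = 42.8/4 = 10.7
  S[A,B] = ((1.2)·(-0.8) + (2.2)·(2.2) + (3.2)·(3.2) + (-1.8)·(-2.8) + (-4.8)·(-1.8)) / 4 = 27.8/4 = 6.95
  S[B,B] = ((-0.8)·(-0.8) + (2.2)·(2.2) + (3.2)·(3.2) + (-2.8)·(-2.8) + (-1.8)·(-1.8)) / 4 = 26.8/4 = 6.7
  S = [[10.7, 6.95],
 [6.95, 6.7]].

Step 3 — invert S. det(S) = 10.7·6.7 - (6.95)² = 23.3875.
  S^{-1} = (1/det) · [[d, -b], [-b, a]] = [[0.2865, -0.2972],
 [-0.2972, 0.4575]].

Step 4 — quadratic form (x̄ - mu_0)^T · S^{-1} · (x̄ - mu_0):
  S^{-1} · (x̄ - mu_0) = (0.5644, -0.4661),
  (x̄ - mu_0)^T · [...] = (2.8)·(0.5644) + (0.8)·(-0.4661) = 1.2075.

Step 5 — scale by n: T² = 5 · 1.2075 = 6.0374.

T² ≈ 6.0374


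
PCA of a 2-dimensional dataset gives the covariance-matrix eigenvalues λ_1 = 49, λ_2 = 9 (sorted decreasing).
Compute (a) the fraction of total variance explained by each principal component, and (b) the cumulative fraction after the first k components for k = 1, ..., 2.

Step 1 — total variance = trace(Sigma) = Σ λ_i = 49 + 9 = 58.

Step 2 — fraction explained by component i = λ_i / Σ λ:
  PC1: 49/58 = 0.8448
  PC2: 9/58 = 0.1552

Step 3 — cumulative fraction after k components = (λ_1 + ... + λ_k) / Σ λ:
  k = 1: 49/58 = 0.8448
  k = 2: (49 + 9)/58 = 58/58 = 1

Summary (fraction, with percent):

explained: PC1 0.8448 (84.48%), PC2 0.1552 (15.52%);  cumulative: 0.8448, 1


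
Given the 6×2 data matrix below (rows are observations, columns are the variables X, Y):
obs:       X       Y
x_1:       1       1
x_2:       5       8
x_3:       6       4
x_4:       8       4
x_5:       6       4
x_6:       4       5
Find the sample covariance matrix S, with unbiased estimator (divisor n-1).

Step 1 — column means:
  mean(X) = (1 + 5 + 6 + 8 + 6 + 4) / 6 = 30/6 = 5
  mean(Y) = (1 + 8 + 4 + 4 + 4 + 5) / 6 = 26/6 = 4.3333

Step 2 — sample covariance S[i,j] = (1/(n-1)) · Σ_k (x_{k,i} - mean_i) · (x_{k,j} - mean_j), with n-1 = 5.
  S[X,X] = ((-4)·(-4) + (0)·(0) + (1)·(1) + (3)·(3) + (1)·(1) + (-1)·(-1)) / 5 = 28/5 = 5.6
  S[X,Y] = ((-4)·(-3.3333) + (0)·(3.6667) + (1)·(-0.3333) + (3)·(-0.3333) + (1)·(-0.3333) + (-1)·(0.6667)) / 5 = 11/5 = 2.2
  S[Y,Y] = ((-3.3333)·(-3.3333) + (3.6667)·(3.6667) + (-0.3333)·(-0.3333) + (-0.3333)·(-0.3333) + (-0.3333)·(-0.3333) + (0.6667)·(0.6667)) / 5 = 25.3333/5 = 5.0667

S is symmetric (S[j,i] = S[i,j]). Assembling:

S = [[5.6, 2.2],
 [2.2, 5.0667]]


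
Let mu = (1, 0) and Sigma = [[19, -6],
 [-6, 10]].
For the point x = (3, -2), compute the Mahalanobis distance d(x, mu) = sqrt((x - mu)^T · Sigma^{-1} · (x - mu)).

Step 1 — centre the observation: (x - mu) = (2, -2).

Step 2 — invert Sigma. det(Sigma) = 19·10 - (-6)² = 154.
  Sigma^{-1} = (1/det) · [[d, -b], [-b, a]] = [[0.0649, 0.039],
 [0.039, 0.1234]].

Step 3 — form the quadratic (x - mu)^T · Sigma^{-1} · (x - mu):
  Sigma^{-1} · (x - mu) = (0.0519, -0.1688).
  (x - mu)^T · [Sigma^{-1} · (x - mu)] = (2)·(0.0519) + (-2)·(-0.1688) = 0.4416.

Step 4 — take square root: d = √(0.4416) ≈ 0.6645.

d(x, mu) = √(0.4416) ≈ 0.6645


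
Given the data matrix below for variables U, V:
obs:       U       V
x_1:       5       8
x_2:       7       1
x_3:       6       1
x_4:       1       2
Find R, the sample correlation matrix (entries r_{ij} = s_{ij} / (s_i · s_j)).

Step 1 — column means:
  mean(U) = (5 + 7 + 6 + 1) / 4 = 19/4 = 4.75
  mean(V) = (8 + 1 + 1 + 2) / 4 = 12/4 = 3

Step 2 — sample variances and covariances s[i,j] = (1/(n-1)) · Σ_k (x_{k,i} - mean_i) · (x_{k,j} - mean_j), with n-1 = 3:
  s[U,U] = ((0.25)·(0.25) + (2.25)·(2.25) + (1.25)·(1.25) + (-3.75)·(-3.75)) / 3 = 20.75/3 = 6.9167
  s[U,V] = ((0.25)·(5) + (2.25)·(-2) + (1.25)·(-2) + (-3.75)·(-1)) / 3 = -2/3 = -0.6667
  s[V,V] = ((5)·(5) + (-2)·(-2) + (-2)·(-2) + (-1)·(-1)) / 3 = 34/3 = 11.3333
  Sample standard deviations s_i = √(s[i,i]):
  s(U) = √(6.9167) = 2.63
  s(V) = √(11.3333) = 3.3665

Step 3 — r_{ij} = s_{ij} / (s_i · s_j):
  r[U,U] = 1 (diagonal).
  r[U,V] = -0.6667 / (2.63 · 3.3665) = -0.6667 / 8.8537 = -0.0753
  r[V,V] = 1 (diagonal).

R is symmetric with unit diagonal. Assembling:

R = [[1, -0.0753],
 [-0.0753, 1]]


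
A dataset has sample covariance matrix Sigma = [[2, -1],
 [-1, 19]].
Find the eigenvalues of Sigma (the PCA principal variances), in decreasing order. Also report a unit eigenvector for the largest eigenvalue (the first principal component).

Step 1 — characteristic polynomial of 2×2 Sigma:
  det(Sigma - λI) = λ² - trace · λ + det = 0.
  trace = 2 + 19 = 21, det = 2·19 - (-1)² = 37.
Step 2 — discriminant:
  Δ = trace² - 4·det = 441 - 148 = 293.
Step 3 — eigenvalues:
  λ = (trace ± √Δ)/2 = (21 ± 17.1172)/2,
  λ_1 = 19.0586,  λ_2 = 1.9414.

Step 4 — unit eigenvector for λ_1: solve (Sigma - λ_1 I)v = 0. First row:
  (2 - 19.0586)·v_x + (-1)·v_y = 0, i.e. (-17.0586)·v_x + (-1)·v_y = 0,
  so v ∝ (b, λ_1 - a) = (-1, 17.0586); multiply by -1 so the first entry is positive: u = (1, -17.0586).
  ||u|| = √((1)² + (-17.0586)²) = √(291.9966) ≈ 17.0879,
  v_1 = u/||u|| ≈ (0.0585, -0.9983) (||v_1|| = 1).

λ_1 = 19.0586,  λ_2 = 1.9414;  v_1 ≈ (0.0585, -0.9983)


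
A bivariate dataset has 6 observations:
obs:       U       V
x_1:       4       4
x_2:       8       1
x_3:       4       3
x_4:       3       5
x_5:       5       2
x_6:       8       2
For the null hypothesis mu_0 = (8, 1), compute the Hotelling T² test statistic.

Step 1 — sample mean vector:
  mean(U) = (4 + 8 + 4 + 3 + 5 + 8) / 6 = 32/6 = 5.3333
  mean(V) = (4 + 1 + 3 + 5 + 2 + 2) / 6 = 17/6 = 2.8333
  x̄ = (5.3333, 2.8333),  deviation x̄ - mu_0 = (5.3333, 2.8333) - (8, 1) = (-2.6667, 1.8333).

Step 2 — sample covariance matrix, S[i,j] = (1/(n-1)) · Σ_k (x_{k,i} - mean_i) · (x_{k,j} - mean_j), divisor n-1 = 5:
  S[U,U] = ((-1.3333)·(-1.3333) + (2.6667)·(2.6667) + (-1.3333)·(-1.3333) + (-2.3333)·(-2.3333) + (-0.3333)·(-0.3333) + (2.6667)·(2.6667)) / 5 = 23.3333/5 = 4.6667
  S[U,V] = ((-1.3333)·(1.1667) + (2.6667)·(-1.8333) + (-1.3333)·(0.1667) + (-2.3333)·(2.1667) + (-0.3333)·(-0.8333) + (2.6667)·(-0.8333)) / 5 = -13.6667/5 = -2.7333
  S[V,V] = ((1.1667)·(1.1667) + (-1.8333)·(-1.8333) + (0.1667)·(0.1667) + (2.1667)·(2.1667) + (-0.8333)·(-0.8333) + (-0.8333)·(-0.8333)) / 5 = 10.8333/5 = 2.1667
  S = [[4.6667, -2.7333],
 [-2.7333, 2.1667]].

Step 3 — invert S. det(S) = 4.6667·2.1667 - (-2.7333)² = 2.64.
  S^{-1} = (1/det) · [[d, -b], [-b, a]] = [[0.8207, 1.0354],
 [1.0354, 1.7677]].

Step 4 — quadratic form (x̄ - mu_0)^T · S^{-1} · (x̄ - mu_0):
  S^{-1} · (x̄ - mu_0) = (-0.2904, 0.4798),
  (x̄ - mu_0)^T · [...] = (-2.6667)·(-0.2904) + (1.8333)·(0.4798) = 1.654.

Step 5 — scale by n: T² = 6 · 1.654 = 9.9242.

T² ≈ 9.9242
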